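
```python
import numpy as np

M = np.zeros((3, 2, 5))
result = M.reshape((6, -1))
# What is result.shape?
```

(6, 5)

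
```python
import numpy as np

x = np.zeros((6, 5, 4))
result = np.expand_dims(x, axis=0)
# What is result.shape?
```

(1, 6, 5, 4)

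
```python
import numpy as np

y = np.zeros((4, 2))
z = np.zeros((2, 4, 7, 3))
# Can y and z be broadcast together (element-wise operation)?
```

No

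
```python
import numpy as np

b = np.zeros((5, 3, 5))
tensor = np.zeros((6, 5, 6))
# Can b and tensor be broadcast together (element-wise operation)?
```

No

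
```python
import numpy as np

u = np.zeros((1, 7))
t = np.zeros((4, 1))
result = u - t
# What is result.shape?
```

(4, 7)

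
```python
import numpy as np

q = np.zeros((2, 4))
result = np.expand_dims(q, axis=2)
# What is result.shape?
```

(2, 4, 1)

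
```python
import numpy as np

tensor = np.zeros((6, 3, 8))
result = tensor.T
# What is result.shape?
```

(8, 3, 6)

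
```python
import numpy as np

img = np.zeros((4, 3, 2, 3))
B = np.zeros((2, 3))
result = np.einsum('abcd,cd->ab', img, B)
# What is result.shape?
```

(4, 3)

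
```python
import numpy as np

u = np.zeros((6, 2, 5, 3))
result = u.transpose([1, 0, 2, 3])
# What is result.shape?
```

(2, 6, 5, 3)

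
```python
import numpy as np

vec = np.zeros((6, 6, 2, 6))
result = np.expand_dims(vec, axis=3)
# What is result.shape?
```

(6, 6, 2, 1, 6)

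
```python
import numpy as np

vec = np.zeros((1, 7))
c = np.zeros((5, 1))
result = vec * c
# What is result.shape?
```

(5, 7)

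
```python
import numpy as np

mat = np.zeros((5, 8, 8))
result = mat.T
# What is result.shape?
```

(8, 8, 5)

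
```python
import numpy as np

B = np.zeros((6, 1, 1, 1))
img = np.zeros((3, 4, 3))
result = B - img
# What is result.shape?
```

(6, 3, 4, 3)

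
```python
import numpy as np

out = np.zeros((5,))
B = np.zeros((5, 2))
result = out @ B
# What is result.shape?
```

(2,)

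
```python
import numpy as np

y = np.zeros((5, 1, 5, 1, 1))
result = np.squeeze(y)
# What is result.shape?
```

(5, 5)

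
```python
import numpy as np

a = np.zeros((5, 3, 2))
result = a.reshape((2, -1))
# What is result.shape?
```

(2, 15)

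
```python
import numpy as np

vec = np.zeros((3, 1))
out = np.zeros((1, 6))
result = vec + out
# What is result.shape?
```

(3, 6)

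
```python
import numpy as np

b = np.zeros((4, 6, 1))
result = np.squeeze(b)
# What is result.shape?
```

(4, 6)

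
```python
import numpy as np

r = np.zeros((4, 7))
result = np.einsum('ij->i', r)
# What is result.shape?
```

(4,)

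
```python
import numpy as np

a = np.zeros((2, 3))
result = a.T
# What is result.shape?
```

(3, 2)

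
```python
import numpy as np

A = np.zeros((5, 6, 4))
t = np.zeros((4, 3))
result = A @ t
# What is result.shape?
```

(5, 6, 3)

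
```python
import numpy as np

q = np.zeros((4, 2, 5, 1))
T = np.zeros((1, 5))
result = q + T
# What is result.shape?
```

(4, 2, 5, 5)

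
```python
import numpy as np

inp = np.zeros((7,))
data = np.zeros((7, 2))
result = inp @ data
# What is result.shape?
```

(2,)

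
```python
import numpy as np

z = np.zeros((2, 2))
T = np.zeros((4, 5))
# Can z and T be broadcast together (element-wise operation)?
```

No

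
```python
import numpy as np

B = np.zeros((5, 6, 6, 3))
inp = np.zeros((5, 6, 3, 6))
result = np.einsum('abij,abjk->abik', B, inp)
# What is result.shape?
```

(5, 6, 6, 6)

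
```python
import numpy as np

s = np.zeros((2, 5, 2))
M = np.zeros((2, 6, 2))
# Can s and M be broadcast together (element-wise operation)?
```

No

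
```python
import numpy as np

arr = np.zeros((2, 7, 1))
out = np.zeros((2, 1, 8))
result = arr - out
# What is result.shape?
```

(2, 7, 8)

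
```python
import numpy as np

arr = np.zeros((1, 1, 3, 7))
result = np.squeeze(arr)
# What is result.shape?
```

(3, 7)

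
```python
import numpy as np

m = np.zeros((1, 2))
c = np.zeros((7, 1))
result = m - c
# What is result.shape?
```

(7, 2)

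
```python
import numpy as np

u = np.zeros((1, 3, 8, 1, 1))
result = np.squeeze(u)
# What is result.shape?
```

(3, 8)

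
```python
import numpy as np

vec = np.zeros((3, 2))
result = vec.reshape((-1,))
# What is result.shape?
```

(6,)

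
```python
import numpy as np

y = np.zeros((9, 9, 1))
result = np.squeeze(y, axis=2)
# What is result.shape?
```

(9, 9)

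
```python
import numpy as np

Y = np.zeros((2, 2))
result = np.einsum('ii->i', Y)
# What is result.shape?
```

(2,)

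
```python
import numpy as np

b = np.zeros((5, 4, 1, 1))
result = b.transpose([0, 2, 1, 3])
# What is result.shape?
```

(5, 1, 4, 1)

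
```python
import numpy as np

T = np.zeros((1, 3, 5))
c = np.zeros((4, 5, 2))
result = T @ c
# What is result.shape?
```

(4, 3, 2)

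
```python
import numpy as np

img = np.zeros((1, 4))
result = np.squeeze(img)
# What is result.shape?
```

(4,)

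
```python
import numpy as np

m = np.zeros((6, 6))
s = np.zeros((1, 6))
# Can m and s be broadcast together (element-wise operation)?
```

Yes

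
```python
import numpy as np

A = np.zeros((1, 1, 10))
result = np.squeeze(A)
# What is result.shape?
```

(10,)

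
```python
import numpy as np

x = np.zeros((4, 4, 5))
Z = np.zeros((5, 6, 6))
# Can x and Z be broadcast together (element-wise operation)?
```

No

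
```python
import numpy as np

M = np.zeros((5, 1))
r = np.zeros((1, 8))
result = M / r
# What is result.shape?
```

(5, 8)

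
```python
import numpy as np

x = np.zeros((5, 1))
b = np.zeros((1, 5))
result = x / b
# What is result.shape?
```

(5, 5)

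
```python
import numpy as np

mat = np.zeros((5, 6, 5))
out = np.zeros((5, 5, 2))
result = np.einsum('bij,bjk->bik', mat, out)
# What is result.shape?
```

(5, 6, 2)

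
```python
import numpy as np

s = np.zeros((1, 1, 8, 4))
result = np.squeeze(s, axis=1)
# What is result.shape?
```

(1, 8, 4)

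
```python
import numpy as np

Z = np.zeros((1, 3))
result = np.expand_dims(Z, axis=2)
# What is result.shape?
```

(1, 3, 1)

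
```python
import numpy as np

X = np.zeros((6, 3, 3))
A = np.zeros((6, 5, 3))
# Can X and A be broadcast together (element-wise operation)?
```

No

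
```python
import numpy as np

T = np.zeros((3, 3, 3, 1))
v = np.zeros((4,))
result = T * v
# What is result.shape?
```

(3, 3, 3, 4)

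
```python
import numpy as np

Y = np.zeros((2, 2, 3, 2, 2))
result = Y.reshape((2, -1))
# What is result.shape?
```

(2, 24)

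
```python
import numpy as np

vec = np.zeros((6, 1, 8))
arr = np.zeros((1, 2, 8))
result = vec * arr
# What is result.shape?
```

(6, 2, 8)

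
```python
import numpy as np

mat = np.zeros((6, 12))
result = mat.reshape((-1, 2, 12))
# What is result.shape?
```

(3, 2, 12)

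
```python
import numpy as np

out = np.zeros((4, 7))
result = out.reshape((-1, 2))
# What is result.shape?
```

(14, 2)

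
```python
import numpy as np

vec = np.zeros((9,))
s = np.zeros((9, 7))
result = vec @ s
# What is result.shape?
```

(7,)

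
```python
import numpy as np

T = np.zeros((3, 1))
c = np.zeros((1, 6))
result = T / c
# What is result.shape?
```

(3, 6)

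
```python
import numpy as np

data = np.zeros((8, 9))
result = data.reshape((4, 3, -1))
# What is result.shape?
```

(4, 3, 6)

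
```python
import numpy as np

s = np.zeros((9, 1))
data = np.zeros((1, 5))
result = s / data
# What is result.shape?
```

(9, 5)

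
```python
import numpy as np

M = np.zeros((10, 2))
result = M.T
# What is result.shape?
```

(2, 10)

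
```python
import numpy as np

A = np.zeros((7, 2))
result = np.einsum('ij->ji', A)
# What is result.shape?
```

(2, 7)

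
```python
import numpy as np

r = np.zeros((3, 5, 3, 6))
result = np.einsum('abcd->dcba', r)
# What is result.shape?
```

(6, 3, 5, 3)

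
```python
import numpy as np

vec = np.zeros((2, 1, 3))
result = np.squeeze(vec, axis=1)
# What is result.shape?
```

(2, 3)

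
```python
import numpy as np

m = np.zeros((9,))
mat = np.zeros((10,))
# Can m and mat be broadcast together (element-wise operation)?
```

No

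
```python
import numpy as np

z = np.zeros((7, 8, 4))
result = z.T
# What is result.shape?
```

(4, 8, 7)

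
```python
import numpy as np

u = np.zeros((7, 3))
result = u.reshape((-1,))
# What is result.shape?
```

(21,)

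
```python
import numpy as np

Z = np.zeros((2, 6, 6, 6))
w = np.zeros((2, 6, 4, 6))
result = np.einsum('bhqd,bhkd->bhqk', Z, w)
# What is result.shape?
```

(2, 6, 6, 4)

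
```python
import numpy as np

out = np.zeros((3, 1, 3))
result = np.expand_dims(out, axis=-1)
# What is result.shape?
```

(3, 1, 3, 1)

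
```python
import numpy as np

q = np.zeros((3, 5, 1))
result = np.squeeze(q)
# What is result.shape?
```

(3, 5)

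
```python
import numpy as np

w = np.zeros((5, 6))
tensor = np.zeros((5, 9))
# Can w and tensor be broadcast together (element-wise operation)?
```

No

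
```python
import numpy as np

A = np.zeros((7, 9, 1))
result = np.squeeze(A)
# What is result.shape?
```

(7, 9)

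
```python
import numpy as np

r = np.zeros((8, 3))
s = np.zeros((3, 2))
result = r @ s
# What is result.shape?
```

(8, 2)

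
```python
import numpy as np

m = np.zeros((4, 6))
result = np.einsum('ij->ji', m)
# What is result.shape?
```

(6, 4)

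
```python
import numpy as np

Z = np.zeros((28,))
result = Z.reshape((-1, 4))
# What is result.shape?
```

(7, 4)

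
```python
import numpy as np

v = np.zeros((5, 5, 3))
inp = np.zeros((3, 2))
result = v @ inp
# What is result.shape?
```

(5, 5, 2)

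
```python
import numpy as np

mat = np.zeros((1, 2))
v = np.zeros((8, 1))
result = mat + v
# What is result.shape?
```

(8, 2)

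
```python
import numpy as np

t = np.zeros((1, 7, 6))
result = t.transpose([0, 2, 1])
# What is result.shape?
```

(1, 6, 7)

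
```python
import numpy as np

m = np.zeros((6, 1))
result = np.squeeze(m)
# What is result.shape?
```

(6,)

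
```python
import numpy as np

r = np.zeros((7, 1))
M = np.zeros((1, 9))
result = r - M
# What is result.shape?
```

(7, 9)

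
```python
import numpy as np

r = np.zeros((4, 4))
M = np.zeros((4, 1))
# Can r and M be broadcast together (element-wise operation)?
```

Yes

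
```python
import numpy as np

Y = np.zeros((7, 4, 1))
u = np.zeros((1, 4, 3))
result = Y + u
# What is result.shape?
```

(7, 4, 3)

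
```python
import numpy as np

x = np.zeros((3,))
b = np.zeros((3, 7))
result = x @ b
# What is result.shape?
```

(7,)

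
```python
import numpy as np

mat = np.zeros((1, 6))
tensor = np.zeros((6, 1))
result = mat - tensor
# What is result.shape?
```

(6, 6)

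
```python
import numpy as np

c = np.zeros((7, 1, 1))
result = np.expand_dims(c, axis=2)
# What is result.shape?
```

(7, 1, 1, 1)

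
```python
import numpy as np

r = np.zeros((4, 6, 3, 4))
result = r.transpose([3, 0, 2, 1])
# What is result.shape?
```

(4, 4, 3, 6)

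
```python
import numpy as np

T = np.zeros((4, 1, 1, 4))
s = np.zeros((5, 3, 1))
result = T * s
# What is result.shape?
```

(4, 5, 3, 4)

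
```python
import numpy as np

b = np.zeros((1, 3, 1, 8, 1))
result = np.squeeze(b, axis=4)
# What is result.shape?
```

(1, 3, 1, 8)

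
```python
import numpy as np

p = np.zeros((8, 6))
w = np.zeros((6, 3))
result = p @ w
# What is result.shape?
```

(8, 3)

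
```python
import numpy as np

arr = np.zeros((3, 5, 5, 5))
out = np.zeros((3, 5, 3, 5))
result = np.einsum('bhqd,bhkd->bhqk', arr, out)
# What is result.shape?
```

(3, 5, 5, 3)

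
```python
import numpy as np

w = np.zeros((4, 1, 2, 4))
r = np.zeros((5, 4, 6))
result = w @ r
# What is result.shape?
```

(4, 5, 2, 6)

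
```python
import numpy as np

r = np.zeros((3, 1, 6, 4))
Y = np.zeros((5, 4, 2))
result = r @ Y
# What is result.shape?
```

(3, 5, 6, 2)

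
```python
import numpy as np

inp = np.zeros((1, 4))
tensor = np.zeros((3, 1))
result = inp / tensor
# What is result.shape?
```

(3, 4)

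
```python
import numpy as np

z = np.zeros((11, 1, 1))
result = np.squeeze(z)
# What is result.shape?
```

(11,)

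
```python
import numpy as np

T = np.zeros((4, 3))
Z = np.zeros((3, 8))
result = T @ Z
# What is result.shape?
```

(4, 8)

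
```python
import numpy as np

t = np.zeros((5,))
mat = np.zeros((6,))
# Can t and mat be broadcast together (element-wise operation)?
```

No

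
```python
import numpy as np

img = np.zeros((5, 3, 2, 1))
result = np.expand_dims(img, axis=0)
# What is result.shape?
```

(1, 5, 3, 2, 1)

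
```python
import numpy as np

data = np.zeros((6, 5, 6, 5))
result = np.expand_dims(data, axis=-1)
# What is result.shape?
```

(6, 5, 6, 5, 1)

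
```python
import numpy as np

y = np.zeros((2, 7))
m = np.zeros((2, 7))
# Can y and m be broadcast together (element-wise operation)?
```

Yes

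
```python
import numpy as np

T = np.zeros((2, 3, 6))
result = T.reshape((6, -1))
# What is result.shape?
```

(6, 6)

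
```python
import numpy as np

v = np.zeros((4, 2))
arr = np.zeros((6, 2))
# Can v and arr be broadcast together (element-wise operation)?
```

No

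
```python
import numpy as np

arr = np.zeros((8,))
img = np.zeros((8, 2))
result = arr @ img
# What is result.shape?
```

(2,)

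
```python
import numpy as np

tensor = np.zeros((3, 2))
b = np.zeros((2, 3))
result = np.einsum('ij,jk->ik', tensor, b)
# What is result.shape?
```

(3, 3)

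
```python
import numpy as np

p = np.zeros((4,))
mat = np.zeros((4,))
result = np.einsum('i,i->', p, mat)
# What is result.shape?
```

()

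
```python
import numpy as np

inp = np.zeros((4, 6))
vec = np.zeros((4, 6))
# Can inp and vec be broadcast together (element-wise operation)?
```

Yes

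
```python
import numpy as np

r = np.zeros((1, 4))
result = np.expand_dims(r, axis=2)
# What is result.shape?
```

(1, 4, 1)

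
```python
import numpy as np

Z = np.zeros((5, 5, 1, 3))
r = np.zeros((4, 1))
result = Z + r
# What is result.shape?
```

(5, 5, 4, 3)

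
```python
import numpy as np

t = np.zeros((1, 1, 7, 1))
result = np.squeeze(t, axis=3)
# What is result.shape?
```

(1, 1, 7)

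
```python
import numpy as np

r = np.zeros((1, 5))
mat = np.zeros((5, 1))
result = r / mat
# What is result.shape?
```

(5, 5)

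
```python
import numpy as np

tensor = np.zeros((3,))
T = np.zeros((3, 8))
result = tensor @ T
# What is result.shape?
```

(8,)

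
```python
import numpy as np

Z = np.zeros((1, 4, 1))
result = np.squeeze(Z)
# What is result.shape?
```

(4,)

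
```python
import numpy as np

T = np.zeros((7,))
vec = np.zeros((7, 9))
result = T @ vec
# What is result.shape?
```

(9,)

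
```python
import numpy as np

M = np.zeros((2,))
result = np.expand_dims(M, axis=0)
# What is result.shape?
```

(1, 2)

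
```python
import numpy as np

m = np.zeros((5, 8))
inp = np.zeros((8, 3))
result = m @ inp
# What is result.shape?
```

(5, 3)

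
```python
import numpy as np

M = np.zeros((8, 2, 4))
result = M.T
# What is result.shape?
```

(4, 2, 8)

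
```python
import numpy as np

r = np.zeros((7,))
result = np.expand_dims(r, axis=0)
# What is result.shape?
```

(1, 7)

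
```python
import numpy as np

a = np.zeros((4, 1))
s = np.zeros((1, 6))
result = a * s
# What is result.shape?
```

(4, 6)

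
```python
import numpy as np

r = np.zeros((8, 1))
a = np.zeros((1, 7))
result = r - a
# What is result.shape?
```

(8, 7)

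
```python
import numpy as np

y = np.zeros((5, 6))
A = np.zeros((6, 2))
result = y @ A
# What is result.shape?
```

(5, 2)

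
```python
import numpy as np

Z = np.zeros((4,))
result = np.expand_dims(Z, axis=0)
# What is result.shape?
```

(1, 4)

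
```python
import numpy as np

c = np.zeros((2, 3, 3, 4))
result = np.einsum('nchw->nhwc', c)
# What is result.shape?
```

(2, 3, 4, 3)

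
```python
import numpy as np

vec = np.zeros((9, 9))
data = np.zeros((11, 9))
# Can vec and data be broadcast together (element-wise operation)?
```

No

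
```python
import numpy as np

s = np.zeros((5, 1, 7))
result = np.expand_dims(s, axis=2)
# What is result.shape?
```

(5, 1, 1, 7)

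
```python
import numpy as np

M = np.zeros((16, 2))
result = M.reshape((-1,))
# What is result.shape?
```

(32,)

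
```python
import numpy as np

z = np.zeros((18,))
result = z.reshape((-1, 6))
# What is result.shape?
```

(3, 6)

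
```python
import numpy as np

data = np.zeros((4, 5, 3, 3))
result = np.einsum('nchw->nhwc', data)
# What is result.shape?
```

(4, 3, 3, 5)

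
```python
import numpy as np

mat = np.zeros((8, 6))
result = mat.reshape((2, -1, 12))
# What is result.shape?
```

(2, 2, 12)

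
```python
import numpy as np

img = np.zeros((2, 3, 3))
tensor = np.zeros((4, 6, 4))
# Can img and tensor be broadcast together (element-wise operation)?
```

No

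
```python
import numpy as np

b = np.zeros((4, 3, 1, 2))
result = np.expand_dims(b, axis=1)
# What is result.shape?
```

(4, 1, 3, 1, 2)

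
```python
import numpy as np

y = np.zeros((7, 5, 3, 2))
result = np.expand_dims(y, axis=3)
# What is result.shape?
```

(7, 5, 3, 1, 2)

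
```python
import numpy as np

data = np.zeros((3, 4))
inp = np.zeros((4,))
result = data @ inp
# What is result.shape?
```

(3,)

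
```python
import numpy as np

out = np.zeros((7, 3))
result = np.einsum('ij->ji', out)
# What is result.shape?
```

(3, 7)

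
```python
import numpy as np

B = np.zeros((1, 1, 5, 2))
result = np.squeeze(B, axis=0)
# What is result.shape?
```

(1, 5, 2)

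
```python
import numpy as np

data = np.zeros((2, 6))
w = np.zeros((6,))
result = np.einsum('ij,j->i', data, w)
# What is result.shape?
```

(2,)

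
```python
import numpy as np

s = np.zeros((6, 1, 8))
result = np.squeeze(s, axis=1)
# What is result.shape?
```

(6, 8)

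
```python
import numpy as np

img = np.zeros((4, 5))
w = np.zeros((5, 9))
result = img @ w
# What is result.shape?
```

(4, 9)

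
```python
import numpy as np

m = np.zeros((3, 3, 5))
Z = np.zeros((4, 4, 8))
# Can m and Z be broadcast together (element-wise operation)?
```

No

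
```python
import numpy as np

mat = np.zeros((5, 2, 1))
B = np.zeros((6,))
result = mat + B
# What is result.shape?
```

(5, 2, 6)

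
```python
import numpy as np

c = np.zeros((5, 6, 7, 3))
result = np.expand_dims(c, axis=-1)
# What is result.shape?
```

(5, 6, 7, 3, 1)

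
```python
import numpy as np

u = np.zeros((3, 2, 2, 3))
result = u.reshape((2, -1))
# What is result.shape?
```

(2, 18)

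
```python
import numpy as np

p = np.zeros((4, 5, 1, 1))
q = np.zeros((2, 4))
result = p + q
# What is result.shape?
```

(4, 5, 2, 4)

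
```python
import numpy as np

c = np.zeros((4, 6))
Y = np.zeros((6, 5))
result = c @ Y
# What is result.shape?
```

(4, 5)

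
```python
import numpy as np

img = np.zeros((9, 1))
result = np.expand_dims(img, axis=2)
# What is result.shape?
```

(9, 1, 1)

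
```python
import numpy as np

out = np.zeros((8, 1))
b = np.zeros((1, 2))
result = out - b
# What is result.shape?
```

(8, 2)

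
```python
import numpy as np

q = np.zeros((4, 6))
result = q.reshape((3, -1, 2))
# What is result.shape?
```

(3, 4, 2)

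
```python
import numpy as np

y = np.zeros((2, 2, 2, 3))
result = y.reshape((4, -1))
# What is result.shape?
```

(4, 6)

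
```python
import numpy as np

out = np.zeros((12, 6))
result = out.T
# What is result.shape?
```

(6, 12)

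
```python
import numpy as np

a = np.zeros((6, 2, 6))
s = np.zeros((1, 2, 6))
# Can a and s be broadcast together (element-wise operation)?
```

Yes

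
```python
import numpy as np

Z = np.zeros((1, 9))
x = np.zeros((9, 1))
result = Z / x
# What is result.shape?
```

(9, 9)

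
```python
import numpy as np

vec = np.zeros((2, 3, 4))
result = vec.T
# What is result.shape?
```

(4, 3, 2)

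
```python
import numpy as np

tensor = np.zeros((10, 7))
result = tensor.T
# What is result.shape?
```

(7, 10)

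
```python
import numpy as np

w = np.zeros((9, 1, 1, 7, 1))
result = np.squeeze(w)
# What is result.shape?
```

(9, 7)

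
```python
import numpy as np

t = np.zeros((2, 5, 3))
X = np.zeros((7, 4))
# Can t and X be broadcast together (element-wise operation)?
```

No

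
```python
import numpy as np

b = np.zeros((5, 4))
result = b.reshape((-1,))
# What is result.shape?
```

(20,)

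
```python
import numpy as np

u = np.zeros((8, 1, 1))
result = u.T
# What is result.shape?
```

(1, 1, 8)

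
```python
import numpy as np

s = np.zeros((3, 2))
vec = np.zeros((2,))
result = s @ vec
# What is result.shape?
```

(3,)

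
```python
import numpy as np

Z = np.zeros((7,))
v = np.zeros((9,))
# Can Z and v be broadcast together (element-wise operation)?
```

No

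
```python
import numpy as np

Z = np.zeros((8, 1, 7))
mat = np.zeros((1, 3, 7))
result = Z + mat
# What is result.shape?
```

(8, 3, 7)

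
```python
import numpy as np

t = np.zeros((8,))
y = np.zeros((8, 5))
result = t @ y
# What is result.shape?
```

(5,)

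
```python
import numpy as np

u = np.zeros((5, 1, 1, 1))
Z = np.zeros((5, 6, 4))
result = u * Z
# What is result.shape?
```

(5, 5, 6, 4)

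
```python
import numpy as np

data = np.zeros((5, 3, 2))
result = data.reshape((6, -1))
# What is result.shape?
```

(6, 5)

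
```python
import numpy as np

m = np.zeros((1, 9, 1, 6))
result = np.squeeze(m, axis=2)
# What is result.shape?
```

(1, 9, 6)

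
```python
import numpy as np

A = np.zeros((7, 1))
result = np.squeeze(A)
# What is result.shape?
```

(7,)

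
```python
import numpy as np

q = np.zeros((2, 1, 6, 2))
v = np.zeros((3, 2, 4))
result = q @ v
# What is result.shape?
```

(2, 3, 6, 4)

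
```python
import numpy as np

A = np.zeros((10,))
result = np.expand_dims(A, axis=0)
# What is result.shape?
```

(1, 10)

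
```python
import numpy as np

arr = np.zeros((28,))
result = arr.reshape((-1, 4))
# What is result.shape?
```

(7, 4)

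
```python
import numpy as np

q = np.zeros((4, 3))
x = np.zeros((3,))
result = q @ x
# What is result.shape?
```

(4,)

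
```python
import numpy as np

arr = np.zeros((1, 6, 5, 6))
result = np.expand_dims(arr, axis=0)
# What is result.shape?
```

(1, 1, 6, 5, 6)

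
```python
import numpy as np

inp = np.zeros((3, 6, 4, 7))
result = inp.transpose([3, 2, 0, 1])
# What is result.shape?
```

(7, 4, 3, 6)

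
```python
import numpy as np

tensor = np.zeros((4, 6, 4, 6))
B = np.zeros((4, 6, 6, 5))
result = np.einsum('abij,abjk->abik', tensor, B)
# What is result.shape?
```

(4, 6, 4, 5)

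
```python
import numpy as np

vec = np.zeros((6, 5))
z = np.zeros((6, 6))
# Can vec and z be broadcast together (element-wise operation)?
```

No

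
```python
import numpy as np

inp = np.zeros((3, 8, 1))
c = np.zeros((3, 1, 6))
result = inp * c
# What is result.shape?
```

(3, 8, 6)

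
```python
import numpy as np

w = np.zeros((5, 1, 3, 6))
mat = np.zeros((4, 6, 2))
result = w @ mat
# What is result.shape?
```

(5, 4, 3, 2)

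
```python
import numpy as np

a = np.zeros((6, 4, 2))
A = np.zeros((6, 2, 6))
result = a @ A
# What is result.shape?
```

(6, 4, 6)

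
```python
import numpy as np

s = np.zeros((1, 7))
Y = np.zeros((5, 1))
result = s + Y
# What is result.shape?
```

(5, 7)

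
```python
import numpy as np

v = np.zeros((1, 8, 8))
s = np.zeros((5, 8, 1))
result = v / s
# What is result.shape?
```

(5, 8, 8)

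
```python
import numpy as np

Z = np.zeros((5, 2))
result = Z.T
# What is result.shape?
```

(2, 5)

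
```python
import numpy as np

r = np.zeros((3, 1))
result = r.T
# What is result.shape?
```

(1, 3)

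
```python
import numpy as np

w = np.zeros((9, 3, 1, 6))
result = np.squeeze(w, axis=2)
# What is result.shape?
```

(9, 3, 6)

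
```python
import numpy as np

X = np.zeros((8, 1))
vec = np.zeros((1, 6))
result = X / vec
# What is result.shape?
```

(8, 6)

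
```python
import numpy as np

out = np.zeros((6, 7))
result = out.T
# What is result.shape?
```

(7, 6)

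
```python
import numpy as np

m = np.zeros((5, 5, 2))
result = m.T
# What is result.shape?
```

(2, 5, 5)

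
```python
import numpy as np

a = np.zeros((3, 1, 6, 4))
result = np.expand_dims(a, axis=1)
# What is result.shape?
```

(3, 1, 1, 6, 4)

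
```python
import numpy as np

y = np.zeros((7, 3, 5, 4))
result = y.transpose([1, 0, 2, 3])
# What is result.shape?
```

(3, 7, 5, 4)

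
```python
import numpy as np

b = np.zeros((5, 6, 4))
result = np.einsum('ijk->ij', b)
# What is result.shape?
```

(5, 6)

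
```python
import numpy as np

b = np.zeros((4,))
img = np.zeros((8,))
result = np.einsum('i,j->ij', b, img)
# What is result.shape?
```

(4, 8)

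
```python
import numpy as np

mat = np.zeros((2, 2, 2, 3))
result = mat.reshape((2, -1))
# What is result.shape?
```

(2, 12)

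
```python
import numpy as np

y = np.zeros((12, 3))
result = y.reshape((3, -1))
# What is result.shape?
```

(3, 12)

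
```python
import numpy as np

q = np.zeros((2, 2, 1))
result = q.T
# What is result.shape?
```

(1, 2, 2)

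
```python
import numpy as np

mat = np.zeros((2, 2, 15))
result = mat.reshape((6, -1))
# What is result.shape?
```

(6, 10)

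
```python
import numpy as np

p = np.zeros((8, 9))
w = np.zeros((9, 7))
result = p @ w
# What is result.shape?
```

(8, 7)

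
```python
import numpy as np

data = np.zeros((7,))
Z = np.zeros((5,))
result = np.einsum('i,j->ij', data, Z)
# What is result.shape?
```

(7, 5)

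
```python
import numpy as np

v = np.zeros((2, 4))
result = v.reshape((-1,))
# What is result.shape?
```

(8,)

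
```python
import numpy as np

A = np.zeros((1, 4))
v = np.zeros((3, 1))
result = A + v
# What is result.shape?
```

(3, 4)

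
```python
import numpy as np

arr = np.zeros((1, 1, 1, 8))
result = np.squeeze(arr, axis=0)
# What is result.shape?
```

(1, 1, 8)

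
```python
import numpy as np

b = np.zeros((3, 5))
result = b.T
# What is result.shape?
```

(5, 3)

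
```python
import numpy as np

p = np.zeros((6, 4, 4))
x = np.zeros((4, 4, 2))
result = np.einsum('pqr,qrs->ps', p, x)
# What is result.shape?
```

(6, 2)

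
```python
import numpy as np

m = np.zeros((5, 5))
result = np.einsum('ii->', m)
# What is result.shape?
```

()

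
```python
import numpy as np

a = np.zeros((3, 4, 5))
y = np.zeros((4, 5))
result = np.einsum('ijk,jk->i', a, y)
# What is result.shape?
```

(3,)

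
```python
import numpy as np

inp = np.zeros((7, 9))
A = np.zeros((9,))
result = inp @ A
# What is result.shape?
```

(7,)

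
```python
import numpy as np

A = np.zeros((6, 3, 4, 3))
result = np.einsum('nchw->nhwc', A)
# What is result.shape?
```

(6, 4, 3, 3)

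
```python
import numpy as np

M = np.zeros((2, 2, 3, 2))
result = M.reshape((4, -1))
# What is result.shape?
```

(4, 6)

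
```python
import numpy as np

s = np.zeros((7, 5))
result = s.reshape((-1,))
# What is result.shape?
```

(35,)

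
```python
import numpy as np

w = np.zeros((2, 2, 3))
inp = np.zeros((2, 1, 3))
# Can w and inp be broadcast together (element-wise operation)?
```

Yes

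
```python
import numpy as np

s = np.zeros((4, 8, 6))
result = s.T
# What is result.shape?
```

(6, 8, 4)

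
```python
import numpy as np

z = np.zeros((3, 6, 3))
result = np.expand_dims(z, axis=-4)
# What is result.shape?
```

(1, 3, 6, 3)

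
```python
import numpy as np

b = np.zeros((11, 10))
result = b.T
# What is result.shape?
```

(10, 11)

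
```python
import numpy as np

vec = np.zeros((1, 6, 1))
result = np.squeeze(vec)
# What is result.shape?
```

(6,)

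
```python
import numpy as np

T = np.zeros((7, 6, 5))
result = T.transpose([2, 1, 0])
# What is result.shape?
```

(5, 6, 7)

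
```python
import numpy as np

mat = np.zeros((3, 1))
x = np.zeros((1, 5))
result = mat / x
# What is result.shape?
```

(3, 5)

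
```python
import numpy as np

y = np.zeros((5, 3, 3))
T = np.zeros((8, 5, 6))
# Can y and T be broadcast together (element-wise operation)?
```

No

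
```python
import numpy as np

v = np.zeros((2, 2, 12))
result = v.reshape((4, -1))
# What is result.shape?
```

(4, 12)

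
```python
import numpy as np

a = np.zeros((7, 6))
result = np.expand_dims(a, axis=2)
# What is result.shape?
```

(7, 6, 1)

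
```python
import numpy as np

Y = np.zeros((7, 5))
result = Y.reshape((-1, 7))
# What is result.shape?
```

(5, 7)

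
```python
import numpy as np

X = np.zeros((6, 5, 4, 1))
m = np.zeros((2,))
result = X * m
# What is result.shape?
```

(6, 5, 4, 2)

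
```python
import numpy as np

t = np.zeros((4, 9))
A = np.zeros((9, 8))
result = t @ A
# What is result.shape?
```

(4, 8)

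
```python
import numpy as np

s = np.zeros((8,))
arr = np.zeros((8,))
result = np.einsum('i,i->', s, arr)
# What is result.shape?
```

()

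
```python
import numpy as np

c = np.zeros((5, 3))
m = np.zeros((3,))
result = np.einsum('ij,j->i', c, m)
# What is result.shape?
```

(5,)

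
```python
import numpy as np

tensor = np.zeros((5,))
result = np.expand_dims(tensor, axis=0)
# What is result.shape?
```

(1, 5)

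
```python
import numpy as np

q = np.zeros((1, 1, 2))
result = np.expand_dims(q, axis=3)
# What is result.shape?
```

(1, 1, 2, 1)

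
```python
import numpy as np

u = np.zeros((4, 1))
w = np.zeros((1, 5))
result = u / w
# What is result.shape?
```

(4, 5)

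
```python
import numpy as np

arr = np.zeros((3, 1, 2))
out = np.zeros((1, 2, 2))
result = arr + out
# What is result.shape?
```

(3, 2, 2)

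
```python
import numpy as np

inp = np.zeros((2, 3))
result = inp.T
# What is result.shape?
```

(3, 2)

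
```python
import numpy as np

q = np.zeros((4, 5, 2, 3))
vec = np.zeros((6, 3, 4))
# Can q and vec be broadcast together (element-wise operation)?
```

No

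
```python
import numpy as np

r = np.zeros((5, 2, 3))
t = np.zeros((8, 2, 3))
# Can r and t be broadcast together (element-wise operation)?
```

No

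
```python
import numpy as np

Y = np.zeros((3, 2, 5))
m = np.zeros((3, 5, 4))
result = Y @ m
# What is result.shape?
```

(3, 2, 4)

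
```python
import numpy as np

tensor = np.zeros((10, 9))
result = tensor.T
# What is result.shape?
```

(9, 10)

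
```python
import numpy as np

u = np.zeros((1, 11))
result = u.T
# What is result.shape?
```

(11, 1)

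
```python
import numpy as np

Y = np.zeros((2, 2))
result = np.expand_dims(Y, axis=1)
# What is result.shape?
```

(2, 1, 2)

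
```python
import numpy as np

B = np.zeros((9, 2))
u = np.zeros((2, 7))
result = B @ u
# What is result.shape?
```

(9, 7)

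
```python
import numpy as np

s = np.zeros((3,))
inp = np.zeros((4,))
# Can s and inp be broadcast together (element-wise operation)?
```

No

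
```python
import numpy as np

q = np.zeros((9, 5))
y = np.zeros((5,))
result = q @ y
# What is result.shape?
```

(9,)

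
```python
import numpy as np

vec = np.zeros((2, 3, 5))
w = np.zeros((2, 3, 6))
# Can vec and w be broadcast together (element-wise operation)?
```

No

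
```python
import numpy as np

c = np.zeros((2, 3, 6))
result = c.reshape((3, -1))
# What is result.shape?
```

(3, 12)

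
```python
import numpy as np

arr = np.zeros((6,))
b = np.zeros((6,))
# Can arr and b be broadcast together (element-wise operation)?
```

Yes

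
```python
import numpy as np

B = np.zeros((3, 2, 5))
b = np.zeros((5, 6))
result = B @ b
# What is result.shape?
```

(3, 2, 6)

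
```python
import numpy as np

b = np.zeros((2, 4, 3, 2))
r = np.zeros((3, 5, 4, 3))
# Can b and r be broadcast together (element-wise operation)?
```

No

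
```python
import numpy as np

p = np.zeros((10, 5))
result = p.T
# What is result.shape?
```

(5, 10)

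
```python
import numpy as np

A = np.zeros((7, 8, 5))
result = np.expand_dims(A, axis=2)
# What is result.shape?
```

(7, 8, 1, 5)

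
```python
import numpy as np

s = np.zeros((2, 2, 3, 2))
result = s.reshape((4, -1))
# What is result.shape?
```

(4, 6)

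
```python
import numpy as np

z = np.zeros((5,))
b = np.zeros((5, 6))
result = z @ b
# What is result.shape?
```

(6,)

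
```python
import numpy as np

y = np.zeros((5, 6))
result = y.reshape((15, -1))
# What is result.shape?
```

(15, 2)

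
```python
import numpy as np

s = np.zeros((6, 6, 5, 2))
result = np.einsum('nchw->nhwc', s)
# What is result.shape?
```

(6, 5, 2, 6)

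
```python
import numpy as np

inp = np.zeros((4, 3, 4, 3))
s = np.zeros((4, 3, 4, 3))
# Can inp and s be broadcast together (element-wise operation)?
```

Yes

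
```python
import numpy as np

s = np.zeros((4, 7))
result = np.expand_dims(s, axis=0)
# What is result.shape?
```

(1, 4, 7)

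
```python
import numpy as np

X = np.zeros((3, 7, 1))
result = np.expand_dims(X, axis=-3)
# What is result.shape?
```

(3, 1, 7, 1)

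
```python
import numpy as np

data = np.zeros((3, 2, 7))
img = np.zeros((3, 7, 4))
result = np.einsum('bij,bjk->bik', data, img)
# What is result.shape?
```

(3, 2, 4)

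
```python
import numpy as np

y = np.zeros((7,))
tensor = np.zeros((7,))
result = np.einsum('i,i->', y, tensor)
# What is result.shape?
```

()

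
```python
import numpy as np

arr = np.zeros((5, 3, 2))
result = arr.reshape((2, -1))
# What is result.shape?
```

(2, 15)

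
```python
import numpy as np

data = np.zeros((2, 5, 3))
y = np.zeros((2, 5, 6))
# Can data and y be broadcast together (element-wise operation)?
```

No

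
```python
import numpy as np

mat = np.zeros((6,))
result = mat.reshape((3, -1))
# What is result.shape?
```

(3, 2)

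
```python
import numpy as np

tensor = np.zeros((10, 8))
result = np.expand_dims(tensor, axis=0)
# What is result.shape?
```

(1, 10, 8)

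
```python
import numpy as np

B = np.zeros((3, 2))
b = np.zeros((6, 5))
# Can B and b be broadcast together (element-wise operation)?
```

No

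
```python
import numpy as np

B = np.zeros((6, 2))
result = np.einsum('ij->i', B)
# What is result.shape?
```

(6,)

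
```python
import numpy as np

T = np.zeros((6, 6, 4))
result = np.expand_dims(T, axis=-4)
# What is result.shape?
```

(1, 6, 6, 4)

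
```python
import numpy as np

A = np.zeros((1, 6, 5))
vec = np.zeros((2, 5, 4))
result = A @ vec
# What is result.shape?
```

(2, 6, 4)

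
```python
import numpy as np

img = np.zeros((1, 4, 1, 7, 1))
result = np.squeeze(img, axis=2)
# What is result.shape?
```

(1, 4, 7, 1)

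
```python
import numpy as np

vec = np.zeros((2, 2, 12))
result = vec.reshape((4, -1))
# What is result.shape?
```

(4, 12)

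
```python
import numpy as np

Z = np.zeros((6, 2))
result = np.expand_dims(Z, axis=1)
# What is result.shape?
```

(6, 1, 2)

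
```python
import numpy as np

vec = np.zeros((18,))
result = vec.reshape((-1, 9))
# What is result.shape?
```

(2, 9)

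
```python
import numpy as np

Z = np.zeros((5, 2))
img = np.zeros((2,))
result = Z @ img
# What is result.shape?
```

(5,)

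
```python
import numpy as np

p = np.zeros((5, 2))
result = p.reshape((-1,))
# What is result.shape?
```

(10,)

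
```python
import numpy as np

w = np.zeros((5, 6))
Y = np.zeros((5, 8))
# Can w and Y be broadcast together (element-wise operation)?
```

No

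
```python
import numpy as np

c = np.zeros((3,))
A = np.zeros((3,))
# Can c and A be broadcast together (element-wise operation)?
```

Yes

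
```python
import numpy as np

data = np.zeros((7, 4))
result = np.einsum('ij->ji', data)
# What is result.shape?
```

(4, 7)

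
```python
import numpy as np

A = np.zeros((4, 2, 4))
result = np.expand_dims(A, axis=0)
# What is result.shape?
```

(1, 4, 2, 4)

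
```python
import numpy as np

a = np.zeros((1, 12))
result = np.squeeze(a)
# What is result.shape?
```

(12,)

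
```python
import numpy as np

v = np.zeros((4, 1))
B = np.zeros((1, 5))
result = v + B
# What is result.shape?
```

(4, 5)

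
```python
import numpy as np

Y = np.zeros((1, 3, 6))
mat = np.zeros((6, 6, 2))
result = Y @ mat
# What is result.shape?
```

(6, 3, 2)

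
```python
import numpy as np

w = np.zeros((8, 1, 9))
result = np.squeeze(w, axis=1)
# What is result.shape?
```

(8, 9)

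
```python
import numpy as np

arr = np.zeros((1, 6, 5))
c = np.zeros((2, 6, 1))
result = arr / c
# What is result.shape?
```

(2, 6, 5)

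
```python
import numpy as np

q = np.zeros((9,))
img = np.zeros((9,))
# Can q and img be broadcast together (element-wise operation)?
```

Yes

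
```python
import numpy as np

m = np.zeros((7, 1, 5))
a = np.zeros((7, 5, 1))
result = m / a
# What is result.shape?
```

(7, 5, 5)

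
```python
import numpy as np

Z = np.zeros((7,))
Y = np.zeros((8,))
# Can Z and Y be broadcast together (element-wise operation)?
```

No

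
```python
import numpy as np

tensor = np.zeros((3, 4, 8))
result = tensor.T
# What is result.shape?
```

(8, 4, 3)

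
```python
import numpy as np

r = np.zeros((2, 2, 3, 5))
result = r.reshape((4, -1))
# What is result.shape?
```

(4, 15)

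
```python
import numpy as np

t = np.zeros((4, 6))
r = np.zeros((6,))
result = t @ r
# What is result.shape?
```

(4,)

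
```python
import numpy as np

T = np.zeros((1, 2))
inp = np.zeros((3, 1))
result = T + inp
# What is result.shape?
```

(3, 2)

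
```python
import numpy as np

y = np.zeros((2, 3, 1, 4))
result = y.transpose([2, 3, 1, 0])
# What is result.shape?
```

(1, 4, 3, 2)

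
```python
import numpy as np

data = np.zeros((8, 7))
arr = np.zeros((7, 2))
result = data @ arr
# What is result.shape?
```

(8, 2)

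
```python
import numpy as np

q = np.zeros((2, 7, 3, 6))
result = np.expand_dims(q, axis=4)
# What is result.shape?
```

(2, 7, 3, 6, 1)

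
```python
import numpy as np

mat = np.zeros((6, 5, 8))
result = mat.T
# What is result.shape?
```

(8, 5, 6)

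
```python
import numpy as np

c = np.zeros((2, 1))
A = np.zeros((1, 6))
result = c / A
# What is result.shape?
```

(2, 6)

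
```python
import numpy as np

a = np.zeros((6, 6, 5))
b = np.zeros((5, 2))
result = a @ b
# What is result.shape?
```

(6, 6, 2)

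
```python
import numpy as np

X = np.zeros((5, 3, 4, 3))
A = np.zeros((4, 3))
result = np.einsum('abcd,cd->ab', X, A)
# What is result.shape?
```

(5, 3)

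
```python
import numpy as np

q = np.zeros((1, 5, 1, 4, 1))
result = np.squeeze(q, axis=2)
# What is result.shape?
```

(1, 5, 4, 1)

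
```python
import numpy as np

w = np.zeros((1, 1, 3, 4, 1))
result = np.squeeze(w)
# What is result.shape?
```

(3, 4)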